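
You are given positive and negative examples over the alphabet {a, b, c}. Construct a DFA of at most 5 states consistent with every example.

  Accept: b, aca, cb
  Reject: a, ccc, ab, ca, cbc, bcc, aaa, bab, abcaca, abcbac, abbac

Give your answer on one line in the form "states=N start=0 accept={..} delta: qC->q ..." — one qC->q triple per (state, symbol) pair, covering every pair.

states=3 start=0 accept={0} delta: 0a->1 0b->0 0c->2 1a->0 1b->1 1c->1 2a->1 2b->0 2c->1

State merging on the prefix tree: take the shortest (then alphabetical) example prefix whose next move is undefined and point that move at state 0, else 1, else 2, ...; a target is out if some Accept/Reject pair would then sit in one state with the same input left (inseparable). If every existing state is out, open a new one.
a: 0a undefined. 0a->0: no, b/ab meet in 0 with "b" left. Open state 1: 0a->1.
b: 0b undefined. 0b->0: ok.
c: 0c undefined. 0c->0: no, b/ccc meet in 0. 0c->1: no, cb/ab meet in 1 with "b" left. Open state 2: 0c->2.
aa: 1a undefined. 1a->0: ok.
ab: 1b undefined. 1b->0: no, b/ab meet in 0. 1b->1: ok.
ac: 1c undefined. 1c->0: no, b/abcbac meet in 0. 1c->1: ok.
ca: 2a undefined. 2a->0: no, b/ca meet in 0. 2a->1: ok.
cb: 2b undefined. 2b->0: ok.
cc: 2c undefined. 2c->0: no, b/bcc meet in 0. 2c->1: ok.
All examples now run through 3 states with every (state, symbol) defined. Accept strings end in {0}, Reject strings end in {1,2}; accept={0}.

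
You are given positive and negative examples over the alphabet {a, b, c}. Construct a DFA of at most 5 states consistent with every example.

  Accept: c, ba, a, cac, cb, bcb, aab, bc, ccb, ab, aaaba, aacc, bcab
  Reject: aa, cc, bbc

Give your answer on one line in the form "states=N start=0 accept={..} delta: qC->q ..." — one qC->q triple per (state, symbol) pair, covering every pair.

Grow the machine one transition at a time. Run the examples from 0; the earliest place one falls off (shortest prefix, ties alphabetical) gets sent to the lowest-numbered state that keeps every Accept/Reject pair distinguishable — a pair clashes when both reach the same state with identical unread suffix — and to a fresh state only if none does.
a: 0a undefined. 0a->0: no, a/aa meet in 0. Open state 1: 0a->1.
b: 0b undefined. 0b->0: no, c/bbc meet in 0 with "c" left. 0b->1: no, ba/aa meet in 1 with "a" left. Open state 2: 0b->2.
c: 0c undefined. 0c->0: no, c/cc meet in 0. 0c->1: ok.
aa: 1a undefined. 1a->0: no, aacc/cc meet in 1 with "c" left. 1a->1: no, c/aa meet in 1. 1a->2: ok.
ab: 1b undefined. 1b->0: ok.
ba: 2a undefined. 2a->0: ok.
bb: 2b undefined. 2b->0: no, c/bbc meet in 1. 2b->1: ok.
bc: 2c undefined. 2c->0: no, bcb/aa meet in 2. 2c->1: no, aacc/cc meet in 1 with "c" left. 2c->2: no, cac/aa meet in 2. Open state 3: 2c->3.
cc: 1c undefined. 1c->0: no, ba/cc meet in 0. 1c->1: no, c/cc meet in 1. 1c->2: ok.
bca: 3a undefined. 3a->0: no, bcab/aa meet in 2. 3a->1: ok.
bcb: 3b undefined. 3b->0: ok.
aacc: 3c undefined. 3c->0: ok.
All examples now run through 4 states with every (state, symbol) defined. Accept strings end in {0,1,3}, Reject strings end in {2}; accept={0,1,3}.

states=4 start=0 accept={0,1,3} delta: 0a->1 0b->2 0c->1 1a->2 1b->0 1c->2 2a->0 2b->1 2c->3 3a->1 3b->0 3c->0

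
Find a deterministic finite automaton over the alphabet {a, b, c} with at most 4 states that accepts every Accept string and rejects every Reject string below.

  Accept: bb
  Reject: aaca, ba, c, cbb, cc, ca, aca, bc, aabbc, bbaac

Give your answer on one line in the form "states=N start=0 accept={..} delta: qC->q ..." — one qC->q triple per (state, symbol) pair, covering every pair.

State merging on the prefix tree: take the shortest (then alphabetical) example prefix whose next move is undefined and point that move at state 0, else 1, else 2, ...; a target is out if some Accept/Reject pair would then sit in one state with the same input left (inseparable). If every existing state is out, open a new one.
a: 0a undefined. 0a->0: ok.
b: 0b undefined. 0b->0: no, bb/ba meet in 0. Open state 1: 0b->1.
c: 0c undefined. 0c->0: no, bb/cbb meet in 1 with "b" left. 0c->1: ok.
ba: 1a undefined. 1a->0: ok.
bb: 1b undefined. 1b->0: no, bb/aaca meet in 0. 1b->1: no, bb/c meet in 1. Open state 2: 1b->2.
bc: 1c undefined. 1c->0: ok.
bba: 2a undefined. 2a->0: ok.
cbb: 2b undefined. 2b->0: ok.
aabbc: 2c undefined. 2c->0: ok.
All examples now run through 3 states with every (state, symbol) defined. Accept strings end in {2}, Reject strings end in {0,1}; accept={2}.

states=3 start=0 accept={2} delta: 0a->0 0b->1 0c->1 1a->0 1b->2 1c->0 2a->0 2b->0 2c->0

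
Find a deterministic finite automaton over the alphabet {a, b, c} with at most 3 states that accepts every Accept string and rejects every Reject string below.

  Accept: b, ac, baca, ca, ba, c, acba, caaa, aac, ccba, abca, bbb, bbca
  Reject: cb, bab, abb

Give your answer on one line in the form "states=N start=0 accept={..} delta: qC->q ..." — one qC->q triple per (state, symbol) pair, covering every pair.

Fold the examples into a partial DFA from state 0: repeatedly fix the first undefined (state, symbol) met by the shortest-then-alphabetical prefix, trying targets in increasing order and rejecting any under which an Accept and a Reject string meet in one state with the same remainder; add a state when all current targets are rejected. Accepting states are where Accept strings end.
a: 0a undefined. 0a->0: ok.
b: 0b undefined. 0b->0: no, b/bab meet in 0. Open state 1: 0b->1.
c: 0c undefined. 0c->0: no, b/cb meet in 1. 0c->1: ok.
ba: 1a undefined. 1a->0: no, b/bab meet in 1. 1a->1: ok.
bb: 1b undefined. 1b->0: no, acba/cb meet in 0. 1b->1: no, b/cb meet in 1. Open state 2: 1b->2.
cc: 1c undefined. 1c->0: ok.
bbb: 2b undefined. 2b->0: ok.
bbc: 2c undefined. 2c->0: ok.
acba: 2a undefined. 2a->0: ok.
All examples now run through 3 states with every (state, symbol) defined. Accept strings end in {0,1}, Reject strings end in {2}; accept={0,1}.

states=3 start=0 accept={0,1} delta: 0a->0 0b->1 0c->1 1a->1 1b->2 1c->0 2a->0 2b->0 2c->0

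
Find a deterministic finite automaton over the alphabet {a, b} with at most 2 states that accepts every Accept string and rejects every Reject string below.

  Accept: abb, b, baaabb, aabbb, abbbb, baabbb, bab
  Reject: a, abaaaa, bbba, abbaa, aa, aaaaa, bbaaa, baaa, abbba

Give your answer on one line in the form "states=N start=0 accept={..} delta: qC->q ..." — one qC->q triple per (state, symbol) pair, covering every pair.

Fold the examples into a partial DFA from state 0: repeatedly fix the first undefined (state, symbol) met by the shortest-then-alphabetical prefix, trying targets in increasing order and rejecting any under which an Accept and a Reject string meet in one state with the same remainder; add a state when all current targets are rejected. Accepting states are where Accept strings end.
a: 0a undefined. 0a->0: ok.
b: 0b undefined. 0b->0: no, abb/a meet in 0. Open state 1: 0b->1.
ba: 1a undefined. 1a->0: ok.
bb: 1b undefined. 1b->0: no, abb/a meet in 0. 1b->1: ok.
All examples now run through 2 states with every (state, symbol) defined. Accept strings end in {1}, Reject strings end in {0}; accept={1}.

states=2 start=0 accept={1} delta: 0a->0 0b->1 1a->0 1b->1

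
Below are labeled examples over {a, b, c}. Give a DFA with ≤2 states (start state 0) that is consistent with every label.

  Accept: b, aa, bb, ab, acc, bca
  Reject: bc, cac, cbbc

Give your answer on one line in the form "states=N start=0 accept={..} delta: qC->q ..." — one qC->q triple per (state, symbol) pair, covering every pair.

Grow the machine one transition at a time. Run the examples from 0; the earliest place one falls off (shortest prefix, ties alphabetical) gets sent to the lowest-numbered state that keeps every Accept/Reject pair distinguishable — a pair clashes when both reach the same state with identical unread suffix — and to a fresh state only if none does.
a: 0a undefined. 0a->0: ok.
b: 0b undefined. 0b->0: ok.
c: 0c undefined. 0c->0: no, b/bc meet in 0. Open state 1: 0c->1.
ca: 1a undefined. 1a->0: ok.
cb: 1b undefined. 1b->0: ok.
acc: 1c undefined. 1c->0: ok.
All examples now run through 2 states with every (state, symbol) defined. Accept strings end in {0}, Reject strings end in {1}; accept={0}.

states=2 start=0 accept={0} delta: 0a->0 0b->0 0c->1 1a->0 1b->0 1c->0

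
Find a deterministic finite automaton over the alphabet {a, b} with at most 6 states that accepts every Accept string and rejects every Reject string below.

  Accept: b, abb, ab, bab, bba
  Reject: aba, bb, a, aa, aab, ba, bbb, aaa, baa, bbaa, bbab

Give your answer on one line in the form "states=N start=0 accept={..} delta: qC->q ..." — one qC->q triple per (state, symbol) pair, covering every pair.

Grow the machine one transition at a time. Run the examples from 0; the earliest place one falls off (shortest prefix, ties alphabetical) gets sent to the lowest-numbered state that keeps every Accept/Reject pair distinguishable — a pair clashes when both reach the same state with identical unread suffix — and to a fresh state only if none does.
a: 0a undefined. 0a->0: no, b/aab meet in 0 with "b" left. Open state 1: 0a->1.
b: 0b undefined. 0b->0: no, b/bb meet in 0. 0b->1: no, b/a meet in 1. Open state 2: 0b->2.
aa: 1a undefined. 1a->0: no, b/aab meet in 2. 1a->1: no, ab/aab meet in 1 with "b" left. 1a->2: no, b/aa meet in 2. Open state 3: 1a->3.
ab: 1b undefined. 1b->0: ok.
ba: 2a undefined. 2a->0: no, ab/ba meet in 0. 2a->1: ok.
bb: 2b undefined. 2b->0: no, b/bbb meet in 2. 2b->1: no, ab/bbb meet in 0. 2b->2: no, b/bb meet in 2. 2b->3: no, bba/aaa meet in 3 with "a" left. Open state 4: 2b->4.
aaa: 3a undefined. 3a->0: no, ab/aaa meet in 0. 3a->1: ok.
aab: 3b undefined. 3b->0: no, ab/aab meet in 0. 3b->1: ok.
bba: 4a undefined. 4a->0: no, b/bbab meet in 2. 4a->1: no, ab/bbab meet in 0. 4a->2: ok.
bbb: 4b undefined. 4b->0: no, ab/bbb meet in 0. 4b->1: ok.
All examples now run through 5 states with every (state, symbol) defined. Accept strings end in {0,2}, Reject strings end in {1,3,4}; accept={0,2}.

states=5 start=0 accept={0,2} delta: 0a->1 0b->2 1a->3 1b->0 2a->1 2b->4 3a->1 3b->1 4a->2 4b->1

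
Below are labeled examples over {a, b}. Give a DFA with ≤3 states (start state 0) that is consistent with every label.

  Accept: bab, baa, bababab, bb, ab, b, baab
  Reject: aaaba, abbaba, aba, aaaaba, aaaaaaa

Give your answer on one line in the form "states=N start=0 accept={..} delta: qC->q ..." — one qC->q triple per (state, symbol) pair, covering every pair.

Fold the examples into a partial DFA from state 0: repeatedly fix the first undefined (state, symbol) met by the shortest-then-alphabetical prefix, trying targets in increasing order and rejecting any under which an Accept and a Reject string meet in one state with the same remainder; add a state when all current targets are rejected. Accepting states are where Accept strings end.
a: 0a undefined. 0a->0: ok.
b: 0b undefined. 0b->0: no, bab/aaaba meet in 0. Open state 1: 0b->1.
ba: 1a undefined. 1a->0: no, baa/aaaba meet in 0. 1a->1: no, baa/aaaba meet in 1. Open state 2: 1a->2.
bb: 1b undefined. 1b->0: no, bb/aaaaaaa meet in 0. 1b->1: ok.
baa: 2a undefined. 2a->0: no, baa/aaaaaaa meet in 0. 2a->1: ok.
bab: 2b undefined. 2b->0: no, bab/abbaba meet in 0. 2b->1: ok.
All examples now run through 3 states with every (state, symbol) defined. Accept strings end in {1}, Reject strings end in {0,2}; accept={1}.

states=3 start=0 accept={1} delta: 0a->0 0b->1 1a->2 1b->1 2a->1 2b->1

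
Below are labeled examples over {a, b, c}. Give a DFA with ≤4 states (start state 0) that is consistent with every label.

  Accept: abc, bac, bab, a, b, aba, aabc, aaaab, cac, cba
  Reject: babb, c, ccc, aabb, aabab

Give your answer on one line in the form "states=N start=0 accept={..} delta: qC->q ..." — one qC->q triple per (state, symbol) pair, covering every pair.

states=4 start=0 accept={0,1,3} delta: 0a->1 0b->0 0c->2 1a->1 1b->3 1c->0 2a->1 2b->0 2c->0 3a->3 3b->2 3c->0

Fold the examples into a partial DFA from state 0: repeatedly fix the first undefined (state, symbol) met by the shortest-then-alphabetical prefix, trying targets in increasing order and rejecting any under which an Accept and a Reject string meet in one state with the same remainder; add a state when all current targets are rejected. Accepting states are where Accept strings end.
a: 0a undefined. 0a->0: no, bab/aabab meet in 0 with "bab" left. Open state 1: 0a->1.
b: 0b undefined. 0b->0: ok.
c: 0c undefined. 0c->0: no, b/c meet in 0. 0c->1: no, a/c meet in 1. Open state 2: 0c->2.
aa: 1a undefined. 1a->0: no, bab/aabab meet in 1 with "b" left. 1a->1: ok.
ab: 1b undefined. 1b->0: no, abc/c meet in 2. 1b->1: no, bab/babb meet in 1. 1b->2: no, bab/c meet in 2. Open state 3: 1b->3.
ca: 2a undefined. 2a->0: no, cac/c meet in 2. 2a->1: ok.
cb: 2b undefined. 2b->0: ok.
cc: 2c undefined. 2c->0: ok.
aba: 3a undefined. 3a->0: no, b/aabab meet in 0. 3a->1: no, bab/aabab meet in 3. 3a->2: no, b/aabab meet in 0. 3a->3: ok.
abc: 3c undefined. 3c->0: ok.
bac: 1c undefined. 1c->0: ok.
aabb: 3b undefined. 3b->0: no, abc/babb meet in 0. 3b->1: no, a/babb meet in 1. 3b->2: ok.
All examples now run through 4 states with every (state, symbol) defined. Accept strings end in {0,1,3}, Reject strings end in {2}; accept={0,1,3}.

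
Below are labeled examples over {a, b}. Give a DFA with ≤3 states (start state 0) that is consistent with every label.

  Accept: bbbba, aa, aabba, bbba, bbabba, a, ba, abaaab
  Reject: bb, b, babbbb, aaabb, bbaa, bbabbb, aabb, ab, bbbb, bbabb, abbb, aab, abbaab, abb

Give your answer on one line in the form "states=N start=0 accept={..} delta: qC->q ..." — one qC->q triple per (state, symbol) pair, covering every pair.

states=3 start=0 accept={0,2} delta: 0a->0 0b->1 1a->2 1b->1 2a->1 2b->0

Fold the examples into a partial DFA from state 0: repeatedly fix the first undefined (state, symbol) met by the shortest-then-alphabetical prefix, trying targets in increasing order and rejecting any under which an Accept and a Reject string meet in one state with the same remainder; add a state when all current targets are rejected. Accepting states are where Accept strings end.
a: 0a undefined. 0a->0: ok.
b: 0b undefined. 0b->0: no, bbbba/bb meet in 0. Open state 1: 0b->1.
ba: 1a undefined. 1a->0: no, abaaab/b meet in 1. 1a->1: no, ba/b meet in 1. Open state 2: 1a->2.
bb: 1b undefined. 1b->0: no, bbbba/bb meet in 0. 1b->1: ok.
bab: 2b undefined. 2b->0: ok.
abaa: 2a undefined. 2a->0: no, aa/bbaa meet in 0. 2a->1: ok.
All examples now run through 3 states with every (state, symbol) defined. Accept strings end in {0,2}, Reject strings end in {1}; accept={0,2}.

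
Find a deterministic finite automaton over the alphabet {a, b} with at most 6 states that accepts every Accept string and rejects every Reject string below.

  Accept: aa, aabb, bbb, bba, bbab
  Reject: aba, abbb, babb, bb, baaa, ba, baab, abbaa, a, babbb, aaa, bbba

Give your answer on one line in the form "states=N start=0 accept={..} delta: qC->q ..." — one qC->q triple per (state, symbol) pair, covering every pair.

Grow the machine one transition at a time. Run the examples from 0; the earliest place one falls off (shortest prefix, ties alphabetical) gets sent to the lowest-numbered state that keeps every Accept/Reject pair distinguishable — a pair clashes when both reach the same state with identical unread suffix — and to a fresh state only if none does.
a: 0a undefined. 0a->0: no, aa/a meet in 0. Open state 1: 0a->1.
b: 0b undefined. 0b->0: no, bbb/bb meet in 0. 0b->1: no, aa/ba meet in 1 with "a" left. Open state 2: 0b->2.
aa: 1a undefined. 1a->0: no, aabb/bb meet in 2 with "b" left. 1a->1: no, aa/a meet in 1. 1a->2: ok.
ab: 1b undefined. 1b->0: ok.
ba: 2a undefined. 2a->0: no, aa/baaa meet in 2. 2a->1: no, aa/babb meet in 2. 2a->2: no, aa/baaa meet in 2. Open state 3: 2a->3.
bb: 2b undefined. 2b->0: no, bba/aba meet in 1. 2b->1: no, bbab/aba meet in 1. 2b->2: no, aa/abbb meet in 2. 2b->3: no, bba/abbaa meet in 3 with "a" left. Open state 4: 2b->4.
baa: 3a undefined. 3a->0: no, aa/baab meet in 2. 3a->1: no, aa/baaa meet in 2. 3a->2: no, aa/abbaa meet in 2. 3a->3: ok.
bab: 3b undefined. 3b->0: no, aa/babb meet in 2. 3b->1: no, aa/babbb meet in 2. 3b->2: no, aa/baab meet in 2. 3b->3: ok.
bba: 4a undefined. 4a->0: ok.
bbb: 4b undefined. 4b->0: ok.
All examples now run through 5 states with every (state, symbol) defined. Accept strings end in {0,2}, Reject strings end in {1,3,4}; accept={0,2}.

states=5 start=0 accept={0,2} delta: 0a->1 0b->2 1a->2 1b->0 2a->3 2b->4 3a->3 3b->3 4a->0 4b->0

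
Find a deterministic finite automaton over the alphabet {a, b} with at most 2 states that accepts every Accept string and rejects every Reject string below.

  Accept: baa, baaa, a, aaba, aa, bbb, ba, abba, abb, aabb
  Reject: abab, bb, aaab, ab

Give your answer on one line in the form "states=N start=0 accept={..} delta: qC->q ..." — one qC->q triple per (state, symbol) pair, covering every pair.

Fold the examples into a partial DFA from state 0: repeatedly fix the first undefined (state, symbol) met by the shortest-then-alphabetical prefix, trying targets in increasing order and rejecting any under which an Accept and a Reject string meet in one state with the same remainder; add a state when all current targets are rejected. Accepting states are where Accept strings end.
a: 0a undefined. 0a->0: no, abb/bb meet in 0 with "bb" left. Open state 1: 0a->1.
b: 0b undefined. 0b->0: no, bbb/bb meet in 0. 0b->1: ok.
aa: 1a undefined. 1a->0: no, aabb/bb meet in 1 with "b" left. 1a->1: ok.
ab: 1b undefined. 1b->0: ok.
All examples now run through 2 states with every (state, symbol) defined. Accept strings end in {1}, Reject strings end in {0}; accept={1}.

states=2 start=0 accept={1} delta: 0a->1 0b->1 1a->1 1b->0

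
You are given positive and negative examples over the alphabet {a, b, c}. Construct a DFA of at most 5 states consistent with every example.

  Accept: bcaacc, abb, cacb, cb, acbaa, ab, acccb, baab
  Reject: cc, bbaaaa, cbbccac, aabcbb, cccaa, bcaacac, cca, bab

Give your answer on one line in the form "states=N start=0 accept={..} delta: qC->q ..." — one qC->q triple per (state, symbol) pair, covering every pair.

Fold the examples into a partial DFA from state 0: repeatedly fix the first undefined (state, symbol) met by the shortest-then-alphabetical prefix, trying targets in increasing order and rejecting any under which an Accept and a Reject string meet in one state with the same remainder; add a state when all current targets are rejected. Accepting states are where Accept strings end.
a: 0a undefined. 0a->0: ok.
b: 0b undefined. 0b->0: no, abb/bbaaaa meet in 0. Open state 1: 0b->1.
c: 0c undefined. 0c->0: ok.
ba: 1a undefined. 1a->0: no, cacb/bab meet in 1. 1a->1: no, abb/bab meet in 1 with "b" left. Open state 2: 1a->2.
bb: 1b undefined. 1b->0: no, abb/cc meet in 0. 1b->1: ok.
bc: 1c undefined. 1c->0: no, bcaacc/cc meet in 0. 1c->1: no, abb/aabcbb meet in 1. 1c->2: ok.
baa: 2a undefined. 2a->0: no, bcaacc/cc meet in 0. 2a->1: no, abb/bbaaaa meet in 1. 2a->2: no, acbaa/bbaaaa meet in 2. Open state 3: 2a->3.
bab: 2b undefined. 2b->0: no, abb/aabcbb meet in 1. 2b->1: no, abb/aabcbb meet in 1. 2b->2: ok.
baab: 3b undefined. 3b->0: no, baab/cc meet in 0. 3b->1: ok.
bcaa: 3a undefined. 3a->0: no, bcaacc/cc meet in 0. 3a->1: ok.
cbbcc: 2c undefined. 2c->0: no, bcaacc/cc meet in 0. 2c->1: no, bcaacc/cbbccac meet in 1. 2c->2: no, bcaacc/bbaaaa meet in 2. 2c->3: ok.
bcaacac: 3c undefined. 3c->0: ok.
All examples now run through 4 states with every (state, symbol) defined. Accept strings end in {1,3}, Reject strings end in {0,2}; accept={1,3}.

states=4 start=0 accept={1,3} delta: 0a->0 0b->1 0c->0 1a->2 1b->1 1c->2 2a->3 2b->2 2c->3 3a->1 3b->1 3c->0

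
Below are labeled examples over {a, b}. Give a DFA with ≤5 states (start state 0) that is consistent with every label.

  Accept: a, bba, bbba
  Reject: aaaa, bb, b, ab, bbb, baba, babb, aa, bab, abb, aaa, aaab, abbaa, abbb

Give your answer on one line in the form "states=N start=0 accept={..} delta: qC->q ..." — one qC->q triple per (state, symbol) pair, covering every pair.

Grow the machine one transition at a time. Run the examples from 0; the earliest place one falls off (shortest prefix, ties alphabetical) gets sent to the lowest-numbered state that keeps every Accept/Reject pair distinguishable — a pair clashes when both reach the same state with identical unread suffix — and to a fresh state only if none does.
a: 0a undefined. 0a->0: no, a/aaaa meet in 0. Open state 1: 0a->1.
b: 0b undefined. 0b->0: ok.
aa: 1a undefined. 1a->0: no, a/aaa meet in 1. 1a->1: no, a/aaaa meet in 1. Open state 2: 1a->2.
ab: 1b undefined. 1b->0: no, a/baba meet in 1. 1b->1: no, a/ab meet in 1. 1b->2: ok.
aaa: 2a undefined. 2a->0: no, a/aaaa meet in 1. 2a->1: no, a/baba meet in 1. 2a->2: ok.
abb: 2b undefined. 2b->0: ok.
All examples now run through 3 states with every (state, symbol) defined. Accept strings end in {1}, Reject strings end in {0,2}; accept={1}.

states=3 start=0 accept={1} delta: 0a->1 0b->0 1a->2 1b->2 2a->2 2b->0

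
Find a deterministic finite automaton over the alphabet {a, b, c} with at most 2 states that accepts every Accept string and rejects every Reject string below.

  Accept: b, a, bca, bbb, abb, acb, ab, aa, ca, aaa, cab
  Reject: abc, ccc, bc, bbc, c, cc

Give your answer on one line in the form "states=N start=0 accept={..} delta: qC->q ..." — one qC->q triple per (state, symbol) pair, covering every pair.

State merging on the prefix tree: take the shortest (then alphabetical) example prefix whose next move is undefined and point that move at state 0, else 1, else 2, ...; a target is out if some Accept/Reject pair would then sit in one state with the same input left (inseparable). If every existing state is out, open a new one.
a: 0a undefined. 0a->0: ok.
b: 0b undefined. 0b->0: ok.
c: 0c undefined. 0c->0: no, b/abc meet in 0. Open state 1: 0c->1.
ca: 1a undefined. 1a->0: ok.
cc: 1c undefined. 1c->0: no, b/cc meet in 0. 1c->1: ok.
acb: 1b undefined. 1b->0: ok.
All examples now run through 2 states with every (state, symbol) defined. Accept strings end in {0}, Reject strings end in {1}; accept={0}.

states=2 start=0 accept={0} delta: 0a->0 0b->0 0c->1 1a->0 1b->0 1c->1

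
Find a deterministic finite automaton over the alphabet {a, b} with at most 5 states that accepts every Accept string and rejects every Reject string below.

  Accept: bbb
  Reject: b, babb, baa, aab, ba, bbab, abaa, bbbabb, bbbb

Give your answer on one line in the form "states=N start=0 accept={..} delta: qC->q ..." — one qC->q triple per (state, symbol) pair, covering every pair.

states=4 start=0 accept={3} delta: 0a->0 0b->1 1a->0 1b->2 2a->0 2b->3 3a->0 3b->0

Fold the examples into a partial DFA from state 0: repeatedly fix the first undefined (state, symbol) met by the shortest-then-alphabetical prefix, trying targets in increasing order and rejecting any under which an Accept and a Reject string meet in one state with the same remainder; add a state when all current targets are rejected. Accepting states are where Accept strings end.
a: 0a undefined. 0a->0: ok.
b: 0b undefined. 0b->0: no, bbb/b meet in 0. Open state 1: 0b->1.
ba: 1a undefined. 1a->0: ok.
bb: 1b undefined. 1b->0: no, bbb/b meet in 1. 1b->1: no, bbb/b meet in 1. Open state 2: 1b->2.
bba: 2a undefined. 2a->0: ok.
bbb: 2b undefined. 2b->0: no, bbb/baa meet in 0. 2b->1: no, bbb/b meet in 1. 2b->2: no, bbb/babb meet in 2. Open state 3: 2b->3.
bbba: 3a undefined. 3a->0: ok.
bbbb: 3b undefined. 3b->0: ok.
All examples now run through 4 states with every (state, symbol) defined. Accept strings end in {3}, Reject strings end in {0,1,2}; accept={3}.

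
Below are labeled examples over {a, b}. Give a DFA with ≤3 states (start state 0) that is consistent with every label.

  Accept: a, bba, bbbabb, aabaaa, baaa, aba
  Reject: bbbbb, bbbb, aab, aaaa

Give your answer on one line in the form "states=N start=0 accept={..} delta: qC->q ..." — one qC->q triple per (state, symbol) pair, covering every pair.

State merging on the prefix tree: take the shortest (then alphabetical) example prefix whose next move is undefined and point that move at state 0, else 1, else 2, ...; a target is out if some Accept/Reject pair would then sit in one state with the same input left (inseparable). If every existing state is out, open a new one.
a: 0a undefined. 0a->0: no, a/aaaa meet in 0. Open state 1: 0a->1.
b: 0b undefined. 0b->0: ok.
aa: 1a undefined. 1a->0: ok.
ab: 1b undefined. 1b->0: no, bbbabb/bbbbb meet in 0. 1b->1: no, aba/bbbbb meet in 0. Open state 2: 1b->2.
aba: 2a undefined. 2a->0: no, aba/bbbbb meet in 0. 2a->1: ok.
bbbabb: 2b undefined. 2b->0: no, bbbabb/bbbbb meet in 0. 2b->1: ok.
All examples now run through 3 states with every (state, symbol) defined. Accept strings end in {1}, Reject strings end in {0}; accept={1}.

states=3 start=0 accept={1} delta: 0a->1 0b->0 1a->0 1b->2 2a->1 2b->1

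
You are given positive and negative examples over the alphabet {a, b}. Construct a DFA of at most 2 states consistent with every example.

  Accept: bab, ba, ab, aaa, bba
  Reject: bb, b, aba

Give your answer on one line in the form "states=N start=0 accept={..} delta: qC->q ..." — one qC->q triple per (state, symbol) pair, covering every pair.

State merging on the prefix tree: take the shortest (then alphabetical) example prefix whose next move is undefined and point that move at state 0, else 1, else 2, ...; a target is out if some Accept/Reject pair would then sit in one state with the same input left (inseparable). If every existing state is out, open a new one.
a: 0a undefined. 0a->0: no, ba/aba meet in 0 with "ba" left. Open state 1: 0a->1.
b: 0b undefined. 0b->0: ok.
aa: 1a undefined. 1a->0: ok.
ab: 1b undefined. 1b->0: no, bab/bb meet in 0. 1b->1: ok.
All examples now run through 2 states with every (state, symbol) defined. Accept strings end in {1}, Reject strings end in {0}; accept={1}.

states=2 start=0 accept={1} delta: 0a->1 0b->0 1a->0 1b->1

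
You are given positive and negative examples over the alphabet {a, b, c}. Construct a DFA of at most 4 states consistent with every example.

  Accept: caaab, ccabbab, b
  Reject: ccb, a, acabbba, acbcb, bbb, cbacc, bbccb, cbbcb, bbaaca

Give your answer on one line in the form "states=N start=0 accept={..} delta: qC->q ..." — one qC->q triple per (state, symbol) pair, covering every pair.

states=4 start=0 accept={1} delta: 0a->0 0b->1 0c->1 1a->0 1b->2 1c->1 2a->3 2b->0 2c->1 3a->0 3b->1 3c->3

Grow the machine one transition at a time. Run the examples from 0; the earliest place one falls off (shortest prefix, ties alphabetical) gets sent to the lowest-numbered state that keeps every Accept/Reject pair distinguishable — a pair clashes when both reach the same state with identical unread suffix — and to a fresh state only if none does.
a: 0a undefined. 0a->0: ok.
b: 0b undefined. 0b->0: no, b/a meet in 0. Open state 1: 0b->1.
c: 0c undefined. 0c->0: no, caaab/ccb meet in 1. 0c->1: ok.
bb: 1b undefined. 1b->0: no, b/bbb meet in 1. 1b->1: no, b/bbb meet in 1. Open state 2: 1b->2.
ca: 1a undefined. 1a->0: ok.
cc: 1c undefined. 1c->0: no, caaab/ccb meet in 1. 1c->1: ok.
bba: 2a undefined. 2a->0: no, caaab/cbacc meet in 1. 2a->1: no, caaab/cbacc meet in 1. 2a->2: no, ccabbab/bbb meet in 2 with "b" left. Open state 3: 2a->3.
bbb: 2b undefined. 2b->0: ok.
bbc: 2c undefined. 2c->0: no, caaab/acbcb meet in 1. 2c->1: ok.
bbaa: 3a undefined. 3a->0: ok.
cbac: 3c undefined. 3c->0: no, caaab/cbacc meet in 1. 3c->1: no, caaab/cbacc meet in 1. 3c->2: no, caaab/cbacc meet in 1. 3c->3: ok.
ccabbab: 3b undefined. 3b->0: no, ccabbab/a meet in 0. 3b->1: ok.
All examples now run through 4 states with every (state, symbol) defined. Accept strings end in {1}, Reject strings end in {0,2,3}; accept={1}.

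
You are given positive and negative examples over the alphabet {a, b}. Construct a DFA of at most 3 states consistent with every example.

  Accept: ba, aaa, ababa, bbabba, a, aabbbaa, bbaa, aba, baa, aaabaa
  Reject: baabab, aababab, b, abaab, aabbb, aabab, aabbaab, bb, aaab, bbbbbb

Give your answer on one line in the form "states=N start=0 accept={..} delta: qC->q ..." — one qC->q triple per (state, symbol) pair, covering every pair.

Grow the machine one transition at a time. Run the examples from 0; the earliest place one falls off (shortest prefix, ties alphabetical) gets sent to the lowest-numbered state that keeps every Accept/Reject pair distinguishable — a pair clashes when both reach the same state with identical unread suffix — and to a fresh state only if none does.
a: 0a undefined. 0a->0: ok.
b: 0b undefined. 0b->0: no, ba/baabab meet in 0. Open state 1: 0b->1.
ba: 1a undefined. 1a->0: ok.
bb: 1b undefined. 1b->0: no, ba/bb meet in 0. 1b->1: ok.
All examples now run through 2 states with every (state, symbol) defined. Accept strings end in {0}, Reject strings end in {1}; accept={0}.

states=2 start=0 accept={0} delta: 0a->0 0b->1 1a->0 1b->1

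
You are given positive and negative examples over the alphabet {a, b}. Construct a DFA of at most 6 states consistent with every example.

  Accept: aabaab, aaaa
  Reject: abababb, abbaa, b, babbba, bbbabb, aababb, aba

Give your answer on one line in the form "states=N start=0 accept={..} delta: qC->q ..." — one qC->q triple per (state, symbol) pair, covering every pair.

states=3 start=0 accept={0,2} delta: 0a->0 0b->1 1a->1 1b->2 2a->1 2b->1

Grow the machine one transition at a time. Run the examples from 0; the earliest place one falls off (shortest prefix, ties alphabetical) gets sent to the lowest-numbered state that keeps every Accept/Reject pair distinguishable — a pair clashes when both reach the same state with identical unread suffix — and to a fresh state only if none does.
a: 0a undefined. 0a->0: ok.
b: 0b undefined. 0b->0: no, aabaab/abababb meet in 0. Open state 1: 0b->1.
ba: 1a undefined. 1a->0: no, aabaab/b meet in 1. 1a->1: ok.
bb: 1b undefined. 1b->0: no, aabaab/abababb meet in 0. 1b->1: no, aabaab/abababb meet in 1. Open state 2: 1b->2.
bbb: 2b undefined. 2b->0: no, aabaab/bbbabb meet in 2. 2b->1: ok.
abba: 2a undefined. 2a->0: no, aabaab/abababb meet in 2. 2a->1: ok.
All examples now run through 3 states with every (state, symbol) defined. Accept strings end in {0,2}, Reject strings end in {1}; accept={0,2}.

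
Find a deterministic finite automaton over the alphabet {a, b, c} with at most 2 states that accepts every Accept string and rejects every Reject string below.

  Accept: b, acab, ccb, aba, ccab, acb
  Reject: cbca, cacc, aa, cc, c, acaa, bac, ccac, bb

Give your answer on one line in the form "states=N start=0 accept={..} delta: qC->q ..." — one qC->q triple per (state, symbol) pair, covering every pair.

Fold the examples into a partial DFA from state 0: repeatedly fix the first undefined (state, symbol) met by the shortest-then-alphabetical prefix, trying targets in increasing order and rejecting any under which an Accept and a Reject string meet in one state with the same remainder; add a state when all current targets are rejected. Accepting states are where Accept strings end.
a: 0a undefined. 0a->0: ok.
b: 0b undefined. 0b->0: no, b/aa meet in 0. Open state 1: 0b->1.
c: 0c undefined. 0c->0: ok.
ba: 1a undefined. 1a->0: no, aba/cacc meet in 0. 1a->1: ok.
bb: 1b undefined. 1b->0: ok.
bac: 1c undefined. 1c->0: ok.
All examples now run through 2 states with every (state, symbol) defined. Accept strings end in {1}, Reject strings end in {0}; accept={1}.

states=2 start=0 accept={1} delta: 0a->0 0b->1 0c->0 1a->1 1b->0 1c->0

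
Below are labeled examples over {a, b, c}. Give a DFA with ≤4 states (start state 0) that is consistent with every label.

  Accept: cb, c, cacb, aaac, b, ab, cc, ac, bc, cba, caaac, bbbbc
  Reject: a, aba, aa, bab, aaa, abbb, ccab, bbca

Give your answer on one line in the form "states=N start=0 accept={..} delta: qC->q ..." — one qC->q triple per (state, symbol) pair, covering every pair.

states=4 start=0 accept={1,3} delta: 0a->0 0b->1 0c->1 1a->2 1b->3 1c->1 2a->0 2b->0 2c->0 3a->1 3b->0 3c->0

Grow the machine one transition at a time. Run the examples from 0; the earliest place one falls off (shortest prefix, ties alphabetical) gets sent to the lowest-numbered state that keeps every Accept/Reject pair distinguishable — a pair clashes when both reach the same state with identical unread suffix — and to a fresh state only if none does.
a: 0a undefined. 0a->0: ok.
b: 0b undefined. 0b->0: no, b/a meet in 0. Open state 1: 0b->1.
c: 0c undefined. 0c->0: no, cb/ccab meet in 1. 0c->1: ok.
ba: 1a undefined. 1a->0: no, c/bab meet in 1. 1a->1: no, cb/bab meet in 1 with "b" left. Open state 2: 1a->2.
bb: 1b undefined. 1b->0: no, cb/a meet in 0. 1b->1: no, cb/abbb meet in 1. 1b->2: no, cb/aba meet in 2. Open state 3: 1b->3.
bc: 1c undefined. 1c->0: no, c/ccab meet in 1. 1c->1: ok.
bab: 2b undefined. 2b->0: ok.
bbb: 3b undefined. 3b->0: ok.
bbc: 3c undefined. 3c->0: ok.
caa: 2a undefined. 2a->0: ok.
cac: 2c undefined. 2c->0: ok.
cba: 3a undefined. 3a->0: no, cba/a meet in 0. 3a->1: ok.
All examples now run through 4 states with every (state, symbol) defined. Accept strings end in {1,3}, Reject strings end in {0,2}; accept={1,3}.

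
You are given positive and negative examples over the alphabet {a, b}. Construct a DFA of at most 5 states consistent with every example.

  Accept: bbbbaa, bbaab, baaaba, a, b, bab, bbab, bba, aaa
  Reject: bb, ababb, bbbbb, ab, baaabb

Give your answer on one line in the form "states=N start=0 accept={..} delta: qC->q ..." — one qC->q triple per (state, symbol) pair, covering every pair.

Grow the machine one transition at a time. Run the examples from 0; the earliest place one falls off (shortest prefix, ties alphabetical) gets sent to the lowest-numbered state that keeps every Accept/Reject pair distinguishable — a pair clashes when both reach the same state with identical unread suffix — and to a fresh state only if none does.
a: 0a undefined. 0a->0: no, b/ab meet in 0 with "b" left. Open state 1: 0a->1.
b: 0b undefined. 0b->0: no, b/bb meet in 0. 0b->1: ok.
aa: 1a undefined. 1a->0: ok.
ab: 1b undefined. 1b->0: no, bbbbaa/bb meet in 0. 1b->1: no, bbbbaa/bb meet in 1. Open state 2: 1b->2.
aba: 2a undefined. 2a->0: no, bbaab/bb meet in 2. 2a->1: no, bbab/bb meet in 2. 2a->2: no, bba/bb meet in 2. Open state 3: 2a->3.
bbb: 2b undefined. 2b->0: ok.
abab: 3b undefined. 3b->0: no, bbbbaa/ababb meet in 1. 3b->1: ok.
bbaa: 3a undefined. 3a->0: ok.
All examples now run through 4 states with every (state, symbol) defined. Accept strings end in {0,1,3}, Reject strings end in {2}; accept={0,1,3}.

states=4 start=0 accept={0,1,3} delta: 0a->1 0b->1 1a->0 1b->2 2a->3 2b->0 3a->0 3b->1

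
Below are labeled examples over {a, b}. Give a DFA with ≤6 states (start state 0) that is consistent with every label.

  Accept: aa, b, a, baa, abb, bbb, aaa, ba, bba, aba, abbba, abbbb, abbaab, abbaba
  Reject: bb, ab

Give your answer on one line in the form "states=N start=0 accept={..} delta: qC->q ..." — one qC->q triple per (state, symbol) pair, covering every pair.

Grow the machine one transition at a time. Run the examples from 0; the earliest place one falls off (shortest prefix, ties alphabetical) gets sent to the lowest-numbered state that keeps every Accept/Reject pair distinguishable — a pair clashes when both reach the same state with identical unread suffix — and to a fresh state only if none does.
a: 0a undefined. 0a->0: no, b/ab meet in 0 with "b" left. Open state 1: 0a->1.
b: 0b undefined. 0b->0: no, b/bb meet in 0. 0b->1: ok.
aa: 1a undefined. 1a->0: ok.
ab: 1b undefined. 1b->0: no, aa/bb meet in 0. 1b->1: no, b/bb meet in 1. Open state 2: 1b->2.
aba: 2a undefined. 2a->0: ok.
abb: 2b undefined. 2b->0: no, abbbb/bb meet in 2. 2b->1: no, abbaab/bb meet in 2. 2b->2: no, abb/bb meet in 2. Open state 3: 2b->3.
abba: 3a undefined. 3a->0: no, abbaab/bb meet in 2. 3a->1: ok.
abbb: 3b undefined. 3b->0: ok.
All examples now run through 4 states with every (state, symbol) defined. Accept strings end in {0,1,3}, Reject strings end in {2}; accept={0,1,3}.

states=4 start=0 accept={0,1,3} delta: 0a->1 0b->1 1a->0 1b->2 2a->0 2b->3 3a->1 3b->0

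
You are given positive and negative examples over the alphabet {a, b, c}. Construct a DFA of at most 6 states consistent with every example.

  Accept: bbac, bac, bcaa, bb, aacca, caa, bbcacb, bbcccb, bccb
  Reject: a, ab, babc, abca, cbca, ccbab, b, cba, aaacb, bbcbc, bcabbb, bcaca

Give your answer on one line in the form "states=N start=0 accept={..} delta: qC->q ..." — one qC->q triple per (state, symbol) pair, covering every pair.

states=6 start=0 accept={2,4} delta: 0a->0 0b->1 0c->2 1a->0 1b->2 1c->3 2a->2 2b->1 2c->4 3a->5 3b->2 3c->1 4a->4 4b->1 4c->1 5a->2 5b->1 5c->0

Grow the machine one transition at a time. Run the examples from 0; the earliest place one falls off (shortest prefix, ties alphabetical) gets sent to the lowest-numbered state that keeps every Accept/Reject pair distinguishable — a pair clashes when both reach the same state with identical unread suffix — and to a fresh state only if none does.
a: 0a undefined. 0a->0: ok.
b: 0b undefined. 0b->0: no, bbac/babc meet in 0 with "c" left. Open state 1: 0b->1.
c: 0c undefined. 0c->0: no, aacca/a meet in 0. 0c->1: no, bb/aaacb meet in 1 with "b" left. Open state 2: 0c->2.
ba: 1a undefined. 1a->0: ok.
bb: 1b undefined. 1b->0: no, bb/a meet in 0. 1b->1: no, bb/ab meet in 1. 1b->2: ok.
bc: 1c undefined. 1c->0: no, bcaa/a meet in 0. 1c->1: no, bcaa/a meet in 0. 1c->2: no, bac/babc meet in 2. Open state 3: 1c->3.
ca: 2a undefined. 2a->0: no, caa/a meet in 0. 2a->1: no, bbac/babc meet in 3. 2a->2: ok.
cb: 2b undefined. 2b->0: no, bac/cbca meet in 2. 2b->1: ok.
cc: 2c undefined. 2c->0: no, bbac/a meet in 0. 2c->1: no, bbac/ab meet in 1. 2c->2: no, bbcacb/ab meet in 1. 2c->3: no, bbac/babc meet in 3. Open state 4: 2c->4.
bca: 3a undefined. 3a->0: no, bac/bcaca meet in 2. 3a->1: no, bac/bcabbb meet in 2. 3a->2: no, bac/abca meet in 2. 3a->3: no, bcaa/babc meet in 3. 3a->4: no, bbac/abca meet in 4. Open state 5: 3a->5.
bcc: 3c undefined. 3c->0: no, bccb/ab meet in 1. 3c->1: ok.
ccb: 4b undefined. 4b->0: no, bac/bbcbc meet in 2. 4b->1: ok.
bbca: 4a undefined. 4a->0: no, aacca/a meet in 0. 4a->1: no, aacca/ab meet in 1. 4a->2: no, bbcacb/ab meet in 1. 4a->3: no, aacca/babc meet in 3. 4a->4: ok.
bbcc: 4c undefined. 4c->0: no, bbcacb/ab meet in 1. 4c->1: ok.
bcaa: 5a undefined. 5a->0: no, bcaa/a meet in 0. 5a->1: no, bcaa/ab meet in 1. 5a->2: ok.
bcab: 5b undefined. 5b->0: no, bac/bcabbb meet in 2. 5b->1: ok.
bcac: 5c undefined. 5c->0: ok.
bbcccb: 3b undefined. 3b->0: no, bbcccb/a meet in 0. 3b->1: no, bbcccb/ab meet in 1. 3b->2: ok.
All examples now run through 6 states with every (state, symbol) defined. Accept strings end in {2,4}, Reject strings end in {0,1,3,5}; accept={2,4}.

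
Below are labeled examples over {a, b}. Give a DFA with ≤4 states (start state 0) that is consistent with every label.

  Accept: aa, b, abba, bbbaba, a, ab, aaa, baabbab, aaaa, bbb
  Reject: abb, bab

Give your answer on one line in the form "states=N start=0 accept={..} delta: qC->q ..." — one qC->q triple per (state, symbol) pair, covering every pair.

states=3 start=0 accept={0,1} delta: 0a->0 0b->1 1a->1 1b->2 2a->0 2b->0

Grow the machine one transition at a time. Run the examples from 0; the earliest place one falls off (shortest prefix, ties alphabetical) gets sent to the lowest-numbered state that keeps every Accept/Reject pair distinguishable — a pair clashes when both reach the same state with identical unread suffix — and to a fresh state only if none does.
a: 0a undefined. 0a->0: ok.
b: 0b undefined. 0b->0: no, aa/abb meet in 0. Open state 1: 0b->1.
ba: 1a undefined. 1a->0: no, b/bab meet in 1. 1a->1: ok.
bb: 1b undefined. 1b->0: no, aa/abb meet in 0. 1b->1: no, b/abb meet in 1. Open state 2: 1b->2.
bbb: 2b undefined. 2b->0: ok.
abba: 2a undefined. 2a->0: ok.
All examples now run through 3 states with every (state, symbol) defined. Accept strings end in {0,1}, Reject strings end in {2}; accept={0,1}.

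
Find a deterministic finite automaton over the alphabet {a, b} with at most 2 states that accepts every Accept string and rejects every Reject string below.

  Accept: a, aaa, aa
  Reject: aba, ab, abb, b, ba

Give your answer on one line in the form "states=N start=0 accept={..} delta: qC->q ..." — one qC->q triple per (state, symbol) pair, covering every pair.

Fold the examples into a partial DFA from state 0: repeatedly fix the first undefined (state, symbol) met by the shortest-then-alphabetical prefix, trying targets in increasing order and rejecting any under which an Accept and a Reject string meet in one state with the same remainder; add a state when all current targets are rejected. Accepting states are where Accept strings end.
a: 0a undefined. 0a->0: ok.
b: 0b undefined. 0b->0: no, a/aba meet in 0. Open state 1: 0b->1.
ba: 1a undefined. 1a->0: no, a/aba meet in 0. 1a->1: ok.
abb: 1b undefined. 1b->0: no, a/abb meet in 0. 1b->1: ok.
All examples now run through 2 states with every (state, symbol) defined. Accept strings end in {0}, Reject strings end in {1}; accept={0}.

states=2 start=0 accept={0} delta: 0a->0 0b->1 1a->1 1b->1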